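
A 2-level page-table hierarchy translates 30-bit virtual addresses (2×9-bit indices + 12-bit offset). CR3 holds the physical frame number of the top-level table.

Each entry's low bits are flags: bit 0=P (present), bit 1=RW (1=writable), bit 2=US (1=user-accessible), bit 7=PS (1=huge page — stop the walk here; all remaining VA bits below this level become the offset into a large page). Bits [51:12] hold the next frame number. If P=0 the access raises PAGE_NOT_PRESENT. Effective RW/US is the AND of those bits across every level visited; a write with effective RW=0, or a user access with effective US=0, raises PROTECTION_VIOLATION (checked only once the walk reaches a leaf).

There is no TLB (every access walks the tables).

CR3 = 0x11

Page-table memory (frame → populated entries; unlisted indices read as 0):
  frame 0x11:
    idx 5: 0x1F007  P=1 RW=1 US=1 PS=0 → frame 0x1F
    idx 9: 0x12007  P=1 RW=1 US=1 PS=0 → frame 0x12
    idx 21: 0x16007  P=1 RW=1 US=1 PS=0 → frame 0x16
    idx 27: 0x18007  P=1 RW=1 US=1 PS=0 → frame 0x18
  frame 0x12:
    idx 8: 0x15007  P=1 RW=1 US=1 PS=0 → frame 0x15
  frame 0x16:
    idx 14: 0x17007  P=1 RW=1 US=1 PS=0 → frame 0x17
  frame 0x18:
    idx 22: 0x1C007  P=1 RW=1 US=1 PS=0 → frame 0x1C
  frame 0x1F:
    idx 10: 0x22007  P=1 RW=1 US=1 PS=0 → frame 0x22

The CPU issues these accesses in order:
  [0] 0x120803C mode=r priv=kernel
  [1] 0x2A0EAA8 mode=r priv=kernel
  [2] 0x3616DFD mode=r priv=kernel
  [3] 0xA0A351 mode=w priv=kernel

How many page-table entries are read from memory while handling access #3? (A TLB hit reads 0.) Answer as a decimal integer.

Walk each access:
#0 VA=0x120803C (r,kernel):
  L0: frame=0x11 idx=9 entry=0x12007 [P=1 RW=1 US=1 PS=0]
  L1: frame=0x12 idx=8 entry=0x15007 [P=1 RW=1 US=1 PS=0]
  ⇒ phys 0x1503C  [2 reads]
#1 VA=0x2A0EAA8 (r,kernel):
  L0: frame=0x11 idx=21 entry=0x16007 [P=1 RW=1 US=1 PS=0]
  L1: frame=0x16 idx=14 entry=0x17007 [P=1 RW=1 US=1 PS=0]
  ⇒ phys 0x17AA8  [2 reads]
#2 VA=0x3616DFD (r,kernel):
  L0: frame=0x11 idx=27 entry=0x18007 [P=1 RW=1 US=1 PS=0]
  L1: frame=0x18 idx=22 entry=0x1C007 [P=1 RW=1 US=1 PS=0]
  ⇒ phys 0x1CDFD  [2 reads]
#3 VA=0xA0A351 (w,kernel):
  L0: frame=0x11 idx=5 entry=0x1F007 [P=1 RW=1 US=1 PS=0]
  L1: frame=0x1F idx=10 entry=0x22007 [P=1 RW=1 US=1 PS=0]
  ⇒ phys 0x22351  [2 reads]

Entries read for #3: 2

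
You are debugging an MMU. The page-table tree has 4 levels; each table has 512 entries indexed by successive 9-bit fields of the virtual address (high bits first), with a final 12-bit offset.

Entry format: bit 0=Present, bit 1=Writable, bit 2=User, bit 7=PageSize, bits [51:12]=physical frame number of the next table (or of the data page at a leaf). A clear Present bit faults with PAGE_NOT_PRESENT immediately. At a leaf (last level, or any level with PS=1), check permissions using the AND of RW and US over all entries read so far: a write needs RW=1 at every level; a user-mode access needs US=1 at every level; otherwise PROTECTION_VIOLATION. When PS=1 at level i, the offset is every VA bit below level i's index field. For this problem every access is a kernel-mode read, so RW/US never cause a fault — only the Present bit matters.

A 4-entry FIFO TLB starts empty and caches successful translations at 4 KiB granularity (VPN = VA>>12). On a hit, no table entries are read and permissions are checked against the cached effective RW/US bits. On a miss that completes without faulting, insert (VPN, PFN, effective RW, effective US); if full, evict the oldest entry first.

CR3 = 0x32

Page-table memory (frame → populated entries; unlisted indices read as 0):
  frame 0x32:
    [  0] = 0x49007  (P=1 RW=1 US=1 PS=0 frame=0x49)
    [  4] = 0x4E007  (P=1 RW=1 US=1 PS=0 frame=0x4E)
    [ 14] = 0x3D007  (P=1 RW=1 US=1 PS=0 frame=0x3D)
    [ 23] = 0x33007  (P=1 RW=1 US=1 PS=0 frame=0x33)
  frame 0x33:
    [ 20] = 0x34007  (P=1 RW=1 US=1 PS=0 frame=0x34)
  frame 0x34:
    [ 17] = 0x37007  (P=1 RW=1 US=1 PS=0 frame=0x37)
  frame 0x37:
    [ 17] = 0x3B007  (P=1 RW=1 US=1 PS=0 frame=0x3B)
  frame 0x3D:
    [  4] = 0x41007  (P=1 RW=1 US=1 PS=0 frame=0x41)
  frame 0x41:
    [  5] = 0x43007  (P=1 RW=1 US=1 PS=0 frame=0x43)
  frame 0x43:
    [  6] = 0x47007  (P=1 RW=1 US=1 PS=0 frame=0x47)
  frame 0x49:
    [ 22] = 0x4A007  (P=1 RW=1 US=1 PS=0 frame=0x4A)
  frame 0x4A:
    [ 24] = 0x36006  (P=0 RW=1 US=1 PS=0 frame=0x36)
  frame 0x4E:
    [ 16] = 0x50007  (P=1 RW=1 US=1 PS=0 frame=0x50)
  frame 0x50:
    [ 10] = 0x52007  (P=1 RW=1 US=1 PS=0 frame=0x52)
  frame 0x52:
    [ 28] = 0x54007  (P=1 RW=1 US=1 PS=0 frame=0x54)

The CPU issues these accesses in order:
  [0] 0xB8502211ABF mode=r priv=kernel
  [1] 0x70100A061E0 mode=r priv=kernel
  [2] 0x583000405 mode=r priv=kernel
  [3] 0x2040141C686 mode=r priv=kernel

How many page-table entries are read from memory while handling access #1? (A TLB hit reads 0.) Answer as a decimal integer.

Trace:
#0 VA=0xB8502211ABF (r,kernel):
  [0] read 0x32 idx=23: raw=0x33007 flags P=1 W=1 U=1 S=0
  [1] read 0x33 idx=20: raw=0x34007 flags P=1 W=1 U=1 S=0
  [2] read 0x34 idx=17: raw=0x37007 flags P=1 W=1 U=1 S=0
  [3] read 0x37 idx=17: raw=0x3B007 flags P=1 W=1 U=1 S=0
  ⇒ phys 0x3BABF  [4 reads]
#1 VA=0x70100A061E0 (r,kernel):
  [0] read 0x32 idx=14: raw=0x3D007 flags P=1 W=1 U=1 S=0
  [1] read 0x3D idx=4: raw=0x41007 flags P=1 W=1 U=1 S=0
  [2] read 0x41 idx=5: raw=0x43007 flags P=1 W=1 U=1 S=0
  [3] read 0x43 idx=6: raw=0x47007 flags P=1 W=1 U=1 S=0
  ⇒ phys 0x471E0  [4 reads]
#2 VA=0x583000405 (r,kernel):
  [0] read 0x32 idx=0: raw=0x49007 flags P=1 W=1 U=1 S=0
  [1] read 0x49 idx=22: raw=0x4A007 flags P=1 W=1 U=1 S=0
  [2] read 0x4A idx=24: raw=0x36006 flags P=0 W=1 U=1 S=0
  ⇒ fault: PAGE_NOT_PRESENT  — 3 lookups
#3 VA=0x2040141C686 (r,kernel):
  [0] read 0x32 idx=4: raw=0x4E007 flags P=1 W=1 U=1 S=0
  [1] read 0x4E idx=16: raw=0x50007 flags P=1 W=1 U=1 S=0
  [2] read 0x50 idx=10: raw=0x52007 flags P=1 W=1 U=1 S=0
  [3] read 0x52 idx=28: raw=0x54007 flags P=1 W=1 U=1 S=0
  ⇒ phys 0x54686  [4 reads]

Entries read for #1: 4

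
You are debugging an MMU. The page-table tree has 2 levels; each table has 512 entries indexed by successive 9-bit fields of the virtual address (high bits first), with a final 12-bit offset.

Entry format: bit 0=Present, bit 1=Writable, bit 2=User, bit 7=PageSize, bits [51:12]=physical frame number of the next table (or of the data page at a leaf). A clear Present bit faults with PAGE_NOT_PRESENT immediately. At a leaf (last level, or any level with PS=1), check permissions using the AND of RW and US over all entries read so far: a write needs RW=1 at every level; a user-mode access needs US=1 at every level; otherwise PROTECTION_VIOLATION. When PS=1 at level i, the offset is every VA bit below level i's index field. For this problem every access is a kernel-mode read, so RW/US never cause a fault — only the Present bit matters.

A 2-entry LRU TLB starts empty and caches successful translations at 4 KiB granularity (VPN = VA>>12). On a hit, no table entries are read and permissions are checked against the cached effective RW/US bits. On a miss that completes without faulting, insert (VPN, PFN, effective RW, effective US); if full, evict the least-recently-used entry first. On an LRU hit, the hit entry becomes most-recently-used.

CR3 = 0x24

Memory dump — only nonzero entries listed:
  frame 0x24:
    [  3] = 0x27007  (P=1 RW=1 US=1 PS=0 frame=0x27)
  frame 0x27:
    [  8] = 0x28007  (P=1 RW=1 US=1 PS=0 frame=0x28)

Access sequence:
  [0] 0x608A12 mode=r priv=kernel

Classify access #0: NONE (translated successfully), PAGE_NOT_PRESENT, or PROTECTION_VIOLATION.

Per-access translation:
#0 VA=0x608A12 (r,kernel):
  L0: frame=0x24 idx=3 entry=0x27007 [P=1 RW=1 US=1 PS=0]
  L1: frame=0x27 idx=8 entry=0x28007 [P=1 RW=1 US=1 PS=0]
  ✓ 0x28A12  — 2 lookups

Access #0 fault: NONE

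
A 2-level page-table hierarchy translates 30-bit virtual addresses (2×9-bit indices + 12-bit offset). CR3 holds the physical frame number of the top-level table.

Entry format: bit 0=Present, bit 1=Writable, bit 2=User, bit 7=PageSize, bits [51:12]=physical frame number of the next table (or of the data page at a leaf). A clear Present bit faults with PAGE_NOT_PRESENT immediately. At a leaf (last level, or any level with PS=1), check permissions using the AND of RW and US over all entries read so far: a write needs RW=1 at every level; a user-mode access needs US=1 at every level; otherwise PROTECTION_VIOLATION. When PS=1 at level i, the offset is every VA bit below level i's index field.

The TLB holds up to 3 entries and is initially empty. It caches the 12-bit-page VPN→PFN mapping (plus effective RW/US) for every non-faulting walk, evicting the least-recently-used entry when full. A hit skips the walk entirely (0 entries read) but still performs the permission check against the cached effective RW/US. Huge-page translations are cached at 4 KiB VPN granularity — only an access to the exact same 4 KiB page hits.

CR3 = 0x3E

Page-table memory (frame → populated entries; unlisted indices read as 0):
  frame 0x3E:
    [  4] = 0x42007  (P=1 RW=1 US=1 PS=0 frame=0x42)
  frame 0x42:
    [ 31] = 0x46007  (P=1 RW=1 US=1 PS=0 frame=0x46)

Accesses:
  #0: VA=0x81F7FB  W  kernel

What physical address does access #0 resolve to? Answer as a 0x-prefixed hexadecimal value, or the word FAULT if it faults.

Per-access translation:
#0 VA=0x81F7FB (w,kernel):
  lvl0: tbl 0x3E, slot 4 ⇒ 0x42007 (P1/RW1/US1/PS0)
  lvl1: tbl 0x42, slot 31 ⇒ 0x46007 (P1/RW1/US1/PS0)
  ⇒ phys 0x467FB  [2 reads]

Access #0 PA: 0x467FB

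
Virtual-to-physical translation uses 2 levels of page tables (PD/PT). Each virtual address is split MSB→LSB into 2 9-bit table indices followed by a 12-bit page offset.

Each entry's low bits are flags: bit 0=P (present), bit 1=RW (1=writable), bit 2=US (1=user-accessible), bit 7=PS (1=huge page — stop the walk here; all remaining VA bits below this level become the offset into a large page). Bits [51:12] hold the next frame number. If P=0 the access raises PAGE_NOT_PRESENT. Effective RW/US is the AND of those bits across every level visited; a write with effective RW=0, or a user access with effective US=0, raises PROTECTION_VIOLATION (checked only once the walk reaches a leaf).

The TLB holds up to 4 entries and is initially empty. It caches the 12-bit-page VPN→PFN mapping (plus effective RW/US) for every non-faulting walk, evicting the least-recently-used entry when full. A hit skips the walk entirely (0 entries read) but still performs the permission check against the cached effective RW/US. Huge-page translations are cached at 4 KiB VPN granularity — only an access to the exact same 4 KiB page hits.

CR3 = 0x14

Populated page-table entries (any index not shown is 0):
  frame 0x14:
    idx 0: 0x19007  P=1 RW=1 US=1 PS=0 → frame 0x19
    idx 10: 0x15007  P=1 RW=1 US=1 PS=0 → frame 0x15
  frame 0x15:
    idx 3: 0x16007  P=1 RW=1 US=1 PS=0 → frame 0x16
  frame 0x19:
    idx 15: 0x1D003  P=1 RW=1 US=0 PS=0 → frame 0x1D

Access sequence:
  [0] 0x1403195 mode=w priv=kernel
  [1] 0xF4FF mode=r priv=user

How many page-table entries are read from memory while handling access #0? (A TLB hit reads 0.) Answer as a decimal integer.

Trace:
#0 VA=0x1403195 (w,kernel):
  L0 @0x14[10] → 0x15007  P=1,RW=1,US=1,PS=0
  L1 @0x15[3] → 0x16007  P=1,RW=1,US=1,PS=0
  → PA=0x16195  (2 entries read)
#1 VA=0xF4FF (r,user):
  L0 @0x14[0] → 0x19007  P=1,RW=1,US=1,PS=0
  L1 @0x19[15] → 0x1D003  P=1,RW=1,US=0,PS=0
  ⇒ fault: PROTECTION_VIOLATION  — 2 lookups

Entries read for #0: 2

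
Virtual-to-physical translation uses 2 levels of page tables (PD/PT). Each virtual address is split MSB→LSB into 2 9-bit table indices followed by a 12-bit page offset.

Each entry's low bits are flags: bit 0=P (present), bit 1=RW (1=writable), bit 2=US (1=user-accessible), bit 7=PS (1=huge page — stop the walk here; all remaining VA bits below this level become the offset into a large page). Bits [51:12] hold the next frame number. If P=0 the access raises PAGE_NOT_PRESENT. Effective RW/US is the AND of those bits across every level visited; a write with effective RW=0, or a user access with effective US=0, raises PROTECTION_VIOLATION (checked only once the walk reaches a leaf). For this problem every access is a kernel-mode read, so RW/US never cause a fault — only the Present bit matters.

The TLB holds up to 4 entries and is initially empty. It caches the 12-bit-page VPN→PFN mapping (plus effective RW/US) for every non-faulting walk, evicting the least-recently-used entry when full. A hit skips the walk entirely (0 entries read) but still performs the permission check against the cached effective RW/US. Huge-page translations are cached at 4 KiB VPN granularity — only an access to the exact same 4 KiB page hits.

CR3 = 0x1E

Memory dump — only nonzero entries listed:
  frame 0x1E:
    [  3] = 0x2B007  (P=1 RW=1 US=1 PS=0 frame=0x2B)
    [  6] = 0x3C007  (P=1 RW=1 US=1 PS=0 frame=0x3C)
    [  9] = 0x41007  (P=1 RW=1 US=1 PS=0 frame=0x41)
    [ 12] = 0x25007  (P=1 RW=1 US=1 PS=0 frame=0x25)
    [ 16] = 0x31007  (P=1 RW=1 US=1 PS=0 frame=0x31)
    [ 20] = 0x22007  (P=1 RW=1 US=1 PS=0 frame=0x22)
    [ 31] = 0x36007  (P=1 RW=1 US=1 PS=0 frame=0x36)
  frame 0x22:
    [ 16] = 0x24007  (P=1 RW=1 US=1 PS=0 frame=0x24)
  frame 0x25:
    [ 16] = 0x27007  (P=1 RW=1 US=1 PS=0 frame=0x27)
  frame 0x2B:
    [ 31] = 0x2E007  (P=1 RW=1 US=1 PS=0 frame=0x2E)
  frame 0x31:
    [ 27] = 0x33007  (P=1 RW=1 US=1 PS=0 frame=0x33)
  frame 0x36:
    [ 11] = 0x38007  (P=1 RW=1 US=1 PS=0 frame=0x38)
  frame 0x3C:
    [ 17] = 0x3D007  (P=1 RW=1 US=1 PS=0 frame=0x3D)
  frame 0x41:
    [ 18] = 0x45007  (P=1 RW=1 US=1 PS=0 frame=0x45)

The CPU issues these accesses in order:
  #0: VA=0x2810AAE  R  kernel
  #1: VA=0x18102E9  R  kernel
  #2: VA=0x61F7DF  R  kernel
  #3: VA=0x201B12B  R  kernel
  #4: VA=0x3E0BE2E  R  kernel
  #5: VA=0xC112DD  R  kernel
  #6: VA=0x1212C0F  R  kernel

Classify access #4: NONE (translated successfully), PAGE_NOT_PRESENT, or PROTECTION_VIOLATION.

Per-access translation:
#0 VA=0x2810AAE (r,kernel):
  lvl0: tbl 0x1E, slot 20 ⇒ 0x22007 (P1/RW1/US1/PS0)
  lvl1: tbl 0x22, slot 16 ⇒ 0x24007 (P1/RW1/US1/PS0)
  → PA=0x24AAE  (2 entries read)
#1 VA=0x18102E9 (r,kernel):
  lvl0: tbl 0x1E, slot 12 ⇒ 0x25007 (P1/RW1/US1/PS0)
  lvl1: tbl 0x25, slot 16 ⇒ 0x27007 (P1/RW1/US1/PS0)
  → PA=0x272E9  (2 entries read)
#2 VA=0x61F7DF (r,kernel):
  lvl0: tbl 0x1E, slot 3 ⇒ 0x2B007 (P1/RW1/US1/PS0)
  lvl1: tbl 0x2B, slot 31 ⇒ 0x2E007 (P1/RW1/US1/PS0)
  → PA=0x2E7DF  (2 entries read)
#3 VA=0x201B12B (r,kernel):
  lvl0: tbl 0x1E, slot 16 ⇒ 0x31007 (P1/RW1/US1/PS0)
  lvl1: tbl 0x31, slot 27 ⇒ 0x33007 (P1/RW1/US1/PS0)
  → PA=0x3312B  (2 entries read)
#4 VA=0x3E0BE2E (r,kernel):
  lvl0: tbl 0x1E, slot 31 ⇒ 0x36007 (P1/RW1/US1/PS0)
  lvl1: tbl 0x36, slot 11 ⇒ 0x38007 (P1/RW1/US1/PS0)
  → PA=0x38E2E  (2 entries read)
#5 VA=0xC112DD (r,kernel):
  lvl0: tbl 0x1E, slot 6 ⇒ 0x3C007 (P1/RW1/US1/PS0)
  lvl1: tbl 0x3C, slot 17 ⇒ 0x3D007 (P1/RW1/US1/PS0)
  → PA=0x3D2DD  (2 entries read)
#6 VA=0x1212C0F (r,kernel):
  lvl0: tbl 0x1E, slot 9 ⇒ 0x41007 (P1/RW1/US1/PS0)
  lvl1: tbl 0x41, slot 18 ⇒ 0x45007 (P1/RW1/US1/PS0)
  → PA=0x45C0F  (2 entries read)

Access #4 fault: NONE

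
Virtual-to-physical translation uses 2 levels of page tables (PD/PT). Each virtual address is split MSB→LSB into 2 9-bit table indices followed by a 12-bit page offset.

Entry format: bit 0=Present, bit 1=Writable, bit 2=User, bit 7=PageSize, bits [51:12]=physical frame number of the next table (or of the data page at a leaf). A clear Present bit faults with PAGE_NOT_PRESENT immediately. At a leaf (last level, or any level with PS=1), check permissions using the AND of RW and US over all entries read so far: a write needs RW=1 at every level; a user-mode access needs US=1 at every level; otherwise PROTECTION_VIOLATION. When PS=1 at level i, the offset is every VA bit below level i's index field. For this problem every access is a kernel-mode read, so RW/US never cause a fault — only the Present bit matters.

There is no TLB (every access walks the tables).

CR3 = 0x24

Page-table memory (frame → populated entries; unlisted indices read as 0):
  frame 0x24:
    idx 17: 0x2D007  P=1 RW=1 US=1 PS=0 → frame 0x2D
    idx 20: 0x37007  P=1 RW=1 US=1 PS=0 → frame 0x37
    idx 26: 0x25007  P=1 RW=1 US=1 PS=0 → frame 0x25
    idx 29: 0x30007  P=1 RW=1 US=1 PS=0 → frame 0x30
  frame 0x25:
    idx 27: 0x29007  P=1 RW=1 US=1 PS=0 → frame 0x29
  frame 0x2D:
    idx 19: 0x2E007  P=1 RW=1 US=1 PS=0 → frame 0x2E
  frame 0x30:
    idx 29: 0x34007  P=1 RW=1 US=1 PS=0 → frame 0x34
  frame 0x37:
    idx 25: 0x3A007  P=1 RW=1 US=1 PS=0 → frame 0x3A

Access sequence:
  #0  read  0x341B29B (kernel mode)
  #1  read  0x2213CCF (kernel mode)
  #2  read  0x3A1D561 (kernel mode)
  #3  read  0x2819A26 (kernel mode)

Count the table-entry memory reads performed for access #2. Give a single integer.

Per-access translation:
#0 VA=0x341B29B (r,kernel):
  lvl0: tbl 0x24, slot 26 ⇒ 0x25007 (P1/RW1/US1/PS0)
  lvl1: tbl 0x25, slot 27 ⇒ 0x29007 (P1/RW1/US1/PS0)
  ✓ 0x2929B  — 2 lookups
#1 VA=0x2213CCF (r,kernel):
  lvl0: tbl 0x24, slot 17 ⇒ 0x2D007 (P1/RW1/US1/PS0)
  lvl1: tbl 0x2D, slot 19 ⇒ 0x2E007 (P1/RW1/US1/PS0)
  ✓ 0x2ECCF  — 2 lookups
#2 VA=0x3A1D561 (r,kernel):
  lvl0: tbl 0x24, slot 29 ⇒ 0x30007 (P1/RW1/US1/PS0)
  lvl1: tbl 0x30, slot 29 ⇒ 0x34007 (P1/RW1/US1/PS0)
  ✓ 0x34561  — 2 lookups
#3 VA=0x2819A26 (r,kernel):
  lvl0: tbl 0x24, slot 20 ⇒ 0x37007 (P1/RW1/US1/PS0)
  lvl1: tbl 0x37, slot 25 ⇒ 0x3A007 (P1/RW1/US1/PS0)
  ✓ 0x3AA26  — 2 lookups

Entries read for #2: 2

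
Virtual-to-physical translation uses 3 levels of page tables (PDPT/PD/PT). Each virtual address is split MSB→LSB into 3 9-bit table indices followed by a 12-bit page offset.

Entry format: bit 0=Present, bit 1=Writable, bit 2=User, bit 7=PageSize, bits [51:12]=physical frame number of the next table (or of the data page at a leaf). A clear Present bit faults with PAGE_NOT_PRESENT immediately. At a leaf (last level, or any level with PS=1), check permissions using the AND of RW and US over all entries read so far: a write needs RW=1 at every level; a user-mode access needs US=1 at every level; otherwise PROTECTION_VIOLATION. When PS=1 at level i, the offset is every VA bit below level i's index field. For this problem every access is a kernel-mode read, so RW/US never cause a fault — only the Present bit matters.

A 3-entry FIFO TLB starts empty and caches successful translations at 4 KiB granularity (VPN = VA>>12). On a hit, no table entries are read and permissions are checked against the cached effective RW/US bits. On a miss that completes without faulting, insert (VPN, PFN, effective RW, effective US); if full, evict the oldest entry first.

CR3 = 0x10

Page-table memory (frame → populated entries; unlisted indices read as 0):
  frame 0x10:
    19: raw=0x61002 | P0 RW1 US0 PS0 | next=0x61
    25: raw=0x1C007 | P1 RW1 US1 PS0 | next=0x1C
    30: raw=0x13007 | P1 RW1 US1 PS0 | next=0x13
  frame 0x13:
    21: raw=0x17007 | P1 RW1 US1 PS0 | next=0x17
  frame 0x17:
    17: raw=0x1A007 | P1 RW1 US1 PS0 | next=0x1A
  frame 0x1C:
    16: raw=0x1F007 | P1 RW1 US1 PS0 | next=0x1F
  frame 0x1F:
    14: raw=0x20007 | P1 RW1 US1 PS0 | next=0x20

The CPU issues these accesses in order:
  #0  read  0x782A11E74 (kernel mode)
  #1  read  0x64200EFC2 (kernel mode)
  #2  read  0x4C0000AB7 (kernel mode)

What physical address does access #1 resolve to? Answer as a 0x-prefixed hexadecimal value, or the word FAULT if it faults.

Per-access translation:
#0 VA=0x782A11E74 (r,kernel):
  [0] read 0x10 idx=30: raw=0x13007 flags P=1 W=1 U=1 S=0
  [1] read 0x13 idx=21: raw=0x17007 flags P=1 W=1 U=1 S=0
  [2] read 0x17 idx=17: raw=0x1A007 flags P=1 W=1 U=1 S=0
  ✓ 0x1AE74  — 3 lookups
#1 VA=0x64200EFC2 (r,kernel):
  [0] read 0x10 idx=25: raw=0x1C007 flags P=1 W=1 U=1 S=0
  [1] read 0x1C idx=16: raw=0x1F007 flags P=1 W=1 U=1 S=0
  [2] read 0x1F idx=14: raw=0x20007 flags P=1 W=1 U=1 S=0
  ✓ 0x20FC2  — 3 lookups
#2 VA=0x4C0000AB7 (r,kernel):
  [0] read 0x10 idx=19: raw=0x61002 flags P=0 W=1 U=0 S=0
  ✗ PAGE_NOT_PRESENT  [1 reads]

Access #1 PA: 0x20FC2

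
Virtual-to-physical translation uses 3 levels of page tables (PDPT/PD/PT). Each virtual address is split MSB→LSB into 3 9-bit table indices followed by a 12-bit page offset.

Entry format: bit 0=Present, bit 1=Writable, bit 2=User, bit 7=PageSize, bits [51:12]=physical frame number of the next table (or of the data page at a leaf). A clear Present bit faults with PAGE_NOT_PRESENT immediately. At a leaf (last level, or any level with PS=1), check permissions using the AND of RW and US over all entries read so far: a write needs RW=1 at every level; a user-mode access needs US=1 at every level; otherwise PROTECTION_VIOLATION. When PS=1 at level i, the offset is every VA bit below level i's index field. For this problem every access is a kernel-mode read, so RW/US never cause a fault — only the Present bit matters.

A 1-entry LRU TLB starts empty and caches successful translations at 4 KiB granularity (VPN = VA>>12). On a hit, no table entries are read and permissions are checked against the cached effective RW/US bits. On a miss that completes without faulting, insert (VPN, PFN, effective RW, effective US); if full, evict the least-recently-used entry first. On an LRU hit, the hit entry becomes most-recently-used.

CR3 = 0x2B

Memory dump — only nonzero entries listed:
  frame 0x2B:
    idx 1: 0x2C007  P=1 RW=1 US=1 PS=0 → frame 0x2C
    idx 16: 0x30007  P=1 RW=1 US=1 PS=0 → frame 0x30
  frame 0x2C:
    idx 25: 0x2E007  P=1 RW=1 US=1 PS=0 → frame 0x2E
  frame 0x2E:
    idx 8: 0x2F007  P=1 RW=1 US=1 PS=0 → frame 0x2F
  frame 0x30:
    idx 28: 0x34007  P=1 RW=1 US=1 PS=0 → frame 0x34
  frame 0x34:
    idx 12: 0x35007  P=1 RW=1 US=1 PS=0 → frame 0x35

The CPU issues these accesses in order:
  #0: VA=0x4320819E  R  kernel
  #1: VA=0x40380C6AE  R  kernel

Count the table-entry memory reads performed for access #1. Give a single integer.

Trace:
#0 VA=0x4320819E (r,kernel):
  L0: frame=0x2B idx=1 entry=0x2C007 [P=1 RW=1 US=1 PS=0]
  L1: frame=0x2C idx=25 entry=0x2E007 [P=1 RW=1 US=1 PS=0]
  L2: frame=0x2E idx=8 entry=0x2F007 [P=1 RW=1 US=1 PS=0]
  ⇒ phys 0x2F19E  [3 reads]
#1 VA=0x40380C6AE (r,kernel):
  L0: frame=0x2B idx=16 entry=0x30007 [P=1 RW=1 US=1 PS=0]
  L1: frame=0x30 idx=28 entry=0x34007 [P=1 RW=1 US=1 PS=0]
  L2: frame=0x34 idx=12 entry=0x35007 [P=1 RW=1 US=1 PS=0]
  ⇒ phys 0x356AE  [3 reads]

Entries read for #1: 3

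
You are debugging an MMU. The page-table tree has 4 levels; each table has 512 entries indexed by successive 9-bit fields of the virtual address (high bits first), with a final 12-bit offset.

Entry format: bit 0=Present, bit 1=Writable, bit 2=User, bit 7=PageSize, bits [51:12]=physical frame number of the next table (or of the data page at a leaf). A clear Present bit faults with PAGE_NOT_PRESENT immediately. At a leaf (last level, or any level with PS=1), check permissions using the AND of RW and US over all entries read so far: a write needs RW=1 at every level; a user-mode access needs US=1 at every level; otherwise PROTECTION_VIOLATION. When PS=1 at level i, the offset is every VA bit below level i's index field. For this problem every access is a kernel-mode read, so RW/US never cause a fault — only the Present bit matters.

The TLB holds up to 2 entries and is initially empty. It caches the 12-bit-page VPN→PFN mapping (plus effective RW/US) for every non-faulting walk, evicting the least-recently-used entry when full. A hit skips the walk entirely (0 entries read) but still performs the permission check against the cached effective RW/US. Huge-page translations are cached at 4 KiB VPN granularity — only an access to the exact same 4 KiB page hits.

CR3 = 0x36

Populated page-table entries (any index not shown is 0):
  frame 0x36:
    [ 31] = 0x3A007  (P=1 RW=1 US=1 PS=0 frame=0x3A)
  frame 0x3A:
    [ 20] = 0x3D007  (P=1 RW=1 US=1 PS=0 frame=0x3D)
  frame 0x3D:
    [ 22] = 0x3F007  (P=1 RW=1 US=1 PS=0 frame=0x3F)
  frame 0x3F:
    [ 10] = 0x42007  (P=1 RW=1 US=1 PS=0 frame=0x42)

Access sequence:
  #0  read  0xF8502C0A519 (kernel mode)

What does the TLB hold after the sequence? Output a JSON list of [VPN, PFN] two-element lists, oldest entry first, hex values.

Walk each access:
#0 VA=0xF8502C0A519 (r,kernel):
  lvl0: tbl 0x36, slot 31 ⇒ 0x3A007 (P1/RW1/US1/PS0)
  lvl1: tbl 0x3A, slot 20 ⇒ 0x3D007 (P1/RW1/US1/PS0)
  lvl2: tbl 0x3D, slot 22 ⇒ 0x3F007 (P1/RW1/US1/PS0)
  lvl3: tbl 0x3F, slot 10 ⇒ 0x42007 (P1/RW1/US1/PS0)
  ✓ 0x42519  — 4 lookups

TLB: [["0xF8502C0A", "0x42"]]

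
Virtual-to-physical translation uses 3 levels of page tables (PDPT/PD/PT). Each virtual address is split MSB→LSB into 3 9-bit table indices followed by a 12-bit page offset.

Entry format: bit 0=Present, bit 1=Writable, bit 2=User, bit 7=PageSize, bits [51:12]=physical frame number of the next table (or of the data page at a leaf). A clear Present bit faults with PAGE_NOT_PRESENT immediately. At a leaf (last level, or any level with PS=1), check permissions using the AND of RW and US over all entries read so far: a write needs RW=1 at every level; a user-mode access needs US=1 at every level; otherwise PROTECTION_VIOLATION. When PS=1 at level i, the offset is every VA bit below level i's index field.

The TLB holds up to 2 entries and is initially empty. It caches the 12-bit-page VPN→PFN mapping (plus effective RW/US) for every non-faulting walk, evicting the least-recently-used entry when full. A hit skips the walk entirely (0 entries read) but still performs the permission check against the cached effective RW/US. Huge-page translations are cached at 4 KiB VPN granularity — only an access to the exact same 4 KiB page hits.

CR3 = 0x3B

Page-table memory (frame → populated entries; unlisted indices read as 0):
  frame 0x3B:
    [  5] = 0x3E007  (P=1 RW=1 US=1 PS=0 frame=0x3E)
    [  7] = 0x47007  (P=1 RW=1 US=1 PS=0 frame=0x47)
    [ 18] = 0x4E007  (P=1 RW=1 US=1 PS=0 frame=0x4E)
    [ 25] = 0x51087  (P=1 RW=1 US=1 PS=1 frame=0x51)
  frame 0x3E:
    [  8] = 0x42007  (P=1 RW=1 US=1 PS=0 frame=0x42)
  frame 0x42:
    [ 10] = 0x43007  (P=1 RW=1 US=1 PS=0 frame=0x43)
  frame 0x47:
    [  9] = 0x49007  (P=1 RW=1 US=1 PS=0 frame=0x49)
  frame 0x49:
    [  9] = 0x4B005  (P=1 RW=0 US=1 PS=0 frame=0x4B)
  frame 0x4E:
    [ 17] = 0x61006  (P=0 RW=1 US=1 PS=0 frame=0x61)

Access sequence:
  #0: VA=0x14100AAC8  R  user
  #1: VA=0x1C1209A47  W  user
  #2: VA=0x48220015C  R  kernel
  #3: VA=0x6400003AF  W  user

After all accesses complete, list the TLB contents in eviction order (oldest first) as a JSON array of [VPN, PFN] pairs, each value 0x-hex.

Walk each access:
#0 VA=0x14100AAC8 (r,user):
  L0 @0x3B[5] → 0x3E007  P=1,RW=1,US=1,PS=0
  L1 @0x3E[8] → 0x42007  P=1,RW=1,US=1,PS=0
  L2 @0x42[10] → 0x43007  P=1,RW=1,US=1,PS=0
  ⇒ phys 0x43AC8  [3 reads]
#1 VA=0x1C1209A47 (w,user):
  L0 @0x3B[7] → 0x47007  P=1,RW=1,US=1,PS=0
  L1 @0x47[9] → 0x49007  P=1,RW=1,US=1,PS=0
  L2 @0x49[9] → 0x4B005  P=1,RW=0,US=1,PS=0
  → PROTECTION_VIOLATION  (3 entries read)
#2 VA=0x48220015C (r,kernel):
  L0 @0x3B[18] → 0x4E007  P=1,RW=1,US=1,PS=0
  L1 @0x4E[17] → 0x61006  P=0,RW=1,US=1,PS=0
  → PAGE_NOT_PRESENT  (2 entries read)
#3 VA=0x6400003AF (w,user):
  L0 @0x3B[25] → 0x51087  P=1,RW=1,US=1,PS=1
  ⇒ phys 0x513AF (huge @L0)  [1 reads]

TLB: [["0x14100A", "0x43"], ["0x640000", "0x51"]]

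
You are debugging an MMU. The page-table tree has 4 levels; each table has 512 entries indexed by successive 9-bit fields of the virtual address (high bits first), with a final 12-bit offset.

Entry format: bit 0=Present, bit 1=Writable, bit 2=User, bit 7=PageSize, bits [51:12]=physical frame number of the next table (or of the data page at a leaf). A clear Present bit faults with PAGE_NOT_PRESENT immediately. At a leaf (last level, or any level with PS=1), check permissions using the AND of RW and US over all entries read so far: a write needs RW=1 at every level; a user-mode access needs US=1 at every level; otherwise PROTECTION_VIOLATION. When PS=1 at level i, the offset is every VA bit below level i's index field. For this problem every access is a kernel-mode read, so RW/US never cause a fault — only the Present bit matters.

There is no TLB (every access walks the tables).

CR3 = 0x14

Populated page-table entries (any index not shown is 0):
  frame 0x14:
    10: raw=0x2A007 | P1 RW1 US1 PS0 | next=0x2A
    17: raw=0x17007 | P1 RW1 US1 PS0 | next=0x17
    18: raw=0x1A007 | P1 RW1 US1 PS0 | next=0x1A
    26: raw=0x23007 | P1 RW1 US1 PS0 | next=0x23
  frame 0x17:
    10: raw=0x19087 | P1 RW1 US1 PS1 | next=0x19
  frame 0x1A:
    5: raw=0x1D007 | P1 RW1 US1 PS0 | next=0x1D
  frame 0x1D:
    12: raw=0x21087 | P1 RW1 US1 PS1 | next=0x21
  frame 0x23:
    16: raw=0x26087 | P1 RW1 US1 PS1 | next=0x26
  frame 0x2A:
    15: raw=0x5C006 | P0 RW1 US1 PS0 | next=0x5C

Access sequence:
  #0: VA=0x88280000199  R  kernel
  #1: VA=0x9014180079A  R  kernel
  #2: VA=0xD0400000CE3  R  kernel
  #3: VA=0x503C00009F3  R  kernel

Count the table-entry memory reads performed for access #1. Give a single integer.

Per-access translation:
#0 VA=0x88280000199 (r,kernel):
  lvl0: tbl 0x14, slot 17 ⇒ 0x17007 (P1/RW1/US1/PS0)
  lvl1: tbl 0x17, slot 10 ⇒ 0x19087 (P1/RW1/US1/PS1)
  ✓ 0x19199 (huge @L1)  — 2 lookups
#1 VA=0x9014180079A (r,kernel):
  lvl0: tbl 0x14, slot 18 ⇒ 0x1A007 (P1/RW1/US1/PS0)
  lvl1: tbl 0x1A, slot 5 ⇒ 0x1D007 (P1/RW1/US1/PS0)
  lvl2: tbl 0x1D, slot 12 ⇒ 0x21087 (P1/RW1/US1/PS1)
  ✓ 0x2179A (huge @L2)  — 3 lookups
#2 VA=0xD0400000CE3 (r,kernel):
  lvl0: tbl 0x14, slot 26 ⇒ 0x23007 (P1/RW1/US1/PS0)
  lvl1: tbl 0x23, slot 16 ⇒ 0x26087 (P1/RW1/US1/PS1)
  ✓ 0x26CE3 (huge @L1)  — 2 lookups
#3 VA=0x503C00009F3 (r,kernel):
  lvl0: tbl 0x14, slot 10 ⇒ 0x2A007 (P1/RW1/US1/PS0)
  lvl1: tbl 0x2A, slot 15 ⇒ 0x5C006 (P0/RW1/US1/PS0)
  ✗ PAGE_NOT_PRESENT  [2 reads]

Entries read for #1: 3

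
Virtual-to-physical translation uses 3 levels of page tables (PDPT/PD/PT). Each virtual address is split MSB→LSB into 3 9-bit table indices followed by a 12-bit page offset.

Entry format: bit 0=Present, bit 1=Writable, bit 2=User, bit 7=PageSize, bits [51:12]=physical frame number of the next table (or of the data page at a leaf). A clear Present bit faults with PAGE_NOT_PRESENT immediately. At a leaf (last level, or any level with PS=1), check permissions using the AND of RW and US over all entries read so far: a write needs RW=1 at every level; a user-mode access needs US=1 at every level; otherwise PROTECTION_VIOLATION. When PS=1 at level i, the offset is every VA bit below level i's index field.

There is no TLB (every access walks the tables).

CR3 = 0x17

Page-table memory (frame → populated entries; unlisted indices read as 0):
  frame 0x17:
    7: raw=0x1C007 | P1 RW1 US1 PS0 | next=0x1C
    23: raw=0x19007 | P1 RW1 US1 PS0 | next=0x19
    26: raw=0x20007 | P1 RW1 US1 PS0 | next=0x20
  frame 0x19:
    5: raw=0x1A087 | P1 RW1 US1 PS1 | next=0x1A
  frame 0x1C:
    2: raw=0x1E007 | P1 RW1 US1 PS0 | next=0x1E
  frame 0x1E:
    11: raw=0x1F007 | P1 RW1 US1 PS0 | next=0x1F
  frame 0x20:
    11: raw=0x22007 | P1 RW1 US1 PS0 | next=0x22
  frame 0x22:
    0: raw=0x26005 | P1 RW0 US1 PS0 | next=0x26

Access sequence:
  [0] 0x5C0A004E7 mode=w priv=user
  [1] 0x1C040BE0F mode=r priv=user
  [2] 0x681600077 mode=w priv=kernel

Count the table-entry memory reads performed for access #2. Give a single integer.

Walk each access:
#0 VA=0x5C0A004E7 (w,user):
  L0 @0x17[23] → 0x19007  P=1,RW=1,US=1,PS=0
  L1 @0x19[5] → 0x1A087  P=1,RW=1,US=1,PS=1
  ✓ 0x1A4E7 (huge @L1)  — 2 lookups
#1 VA=0x1C040BE0F (r,user):
  L0 @0x17[7] → 0x1C007  P=1,RW=1,US=1,PS=0
  L1 @0x1C[2] → 0x1E007  P=1,RW=1,US=1,PS=0
  L2 @0x1E[11] → 0x1F007  P=1,RW=1,US=1,PS=0
  ✓ 0x1FE0F  — 3 lookups
#2 VA=0x681600077 (w,kernel):
  L0 @0x17[26] → 0x20007  P=1,RW=1,US=1,PS=0
  L1 @0x20[11] → 0x22007  P=1,RW=1,US=1,PS=0
  L2 @0x22[0] → 0x26005  P=1,RW=0,US=1,PS=0
  ⇒ fault: PROTECTION_VIOLATION  — 3 lookups

Entries read for #2: 3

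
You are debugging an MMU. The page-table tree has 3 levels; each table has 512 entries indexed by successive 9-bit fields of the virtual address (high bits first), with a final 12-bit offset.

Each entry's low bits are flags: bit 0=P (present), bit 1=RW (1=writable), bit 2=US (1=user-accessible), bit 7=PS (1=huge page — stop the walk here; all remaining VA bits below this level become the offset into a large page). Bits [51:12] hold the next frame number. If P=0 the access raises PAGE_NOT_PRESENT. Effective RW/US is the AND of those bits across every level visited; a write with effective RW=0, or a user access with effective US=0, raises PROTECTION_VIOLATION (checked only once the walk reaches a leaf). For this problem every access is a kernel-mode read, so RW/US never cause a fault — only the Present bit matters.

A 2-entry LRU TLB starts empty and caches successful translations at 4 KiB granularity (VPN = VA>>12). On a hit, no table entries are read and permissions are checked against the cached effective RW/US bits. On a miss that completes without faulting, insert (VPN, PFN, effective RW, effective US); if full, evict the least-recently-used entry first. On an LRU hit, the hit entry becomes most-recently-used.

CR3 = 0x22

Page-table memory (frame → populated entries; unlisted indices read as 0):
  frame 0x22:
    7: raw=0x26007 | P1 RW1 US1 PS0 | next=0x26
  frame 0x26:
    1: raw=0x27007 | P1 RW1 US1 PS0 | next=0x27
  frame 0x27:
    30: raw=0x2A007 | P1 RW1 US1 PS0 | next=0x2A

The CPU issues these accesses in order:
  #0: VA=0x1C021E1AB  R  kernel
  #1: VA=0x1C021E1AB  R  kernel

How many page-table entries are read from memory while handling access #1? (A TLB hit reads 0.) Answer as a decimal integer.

Trace:
#0 VA=0x1C021E1AB (r,kernel):
  [0] read 0x22 idx=7: raw=0x26007 flags P=1 W=1 U=1 S=0
  [1] read 0x26 idx=1: raw=0x27007 flags P=1 W=1 U=1 S=0
  [2] read 0x27 idx=30: raw=0x2A007 flags P=1 W=1 U=1 S=0
  ✓ 0x2A1AB  — 3 lookups
#1 VA=0x1C021E1AB (r,kernel):
  TLB hit vpn=0x1C021E → PA=0x2A1AB

Entries read for #1: 0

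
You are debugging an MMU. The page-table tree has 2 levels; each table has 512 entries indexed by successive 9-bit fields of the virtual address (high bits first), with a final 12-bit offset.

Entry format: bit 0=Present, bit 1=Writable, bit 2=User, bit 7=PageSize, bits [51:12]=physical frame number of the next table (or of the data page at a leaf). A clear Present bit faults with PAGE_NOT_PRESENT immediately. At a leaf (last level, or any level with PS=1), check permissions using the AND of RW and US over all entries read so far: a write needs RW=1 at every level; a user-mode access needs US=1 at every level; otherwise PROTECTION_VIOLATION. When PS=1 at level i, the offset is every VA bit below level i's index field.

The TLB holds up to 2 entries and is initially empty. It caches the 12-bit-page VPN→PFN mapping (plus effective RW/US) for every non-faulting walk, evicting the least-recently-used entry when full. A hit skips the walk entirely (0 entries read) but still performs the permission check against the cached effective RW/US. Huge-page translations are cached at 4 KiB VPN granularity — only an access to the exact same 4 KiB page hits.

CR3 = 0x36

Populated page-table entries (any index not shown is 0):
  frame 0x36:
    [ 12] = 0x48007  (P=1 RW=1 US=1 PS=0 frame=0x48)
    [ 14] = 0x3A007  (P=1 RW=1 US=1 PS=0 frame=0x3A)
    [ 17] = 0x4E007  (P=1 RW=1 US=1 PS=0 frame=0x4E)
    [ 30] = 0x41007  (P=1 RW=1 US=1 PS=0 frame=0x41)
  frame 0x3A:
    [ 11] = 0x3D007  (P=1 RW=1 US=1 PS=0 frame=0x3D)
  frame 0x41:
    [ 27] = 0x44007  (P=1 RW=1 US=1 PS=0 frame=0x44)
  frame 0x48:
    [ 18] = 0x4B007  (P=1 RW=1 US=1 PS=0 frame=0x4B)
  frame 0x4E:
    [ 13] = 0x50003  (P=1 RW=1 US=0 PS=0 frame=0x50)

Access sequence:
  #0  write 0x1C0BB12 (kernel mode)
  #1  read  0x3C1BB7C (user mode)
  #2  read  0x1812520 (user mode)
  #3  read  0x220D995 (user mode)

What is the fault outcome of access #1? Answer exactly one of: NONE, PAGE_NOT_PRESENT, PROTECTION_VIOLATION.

Walk each access:
#0 VA=0x1C0BB12 (w,kernel):
  L0: frame=0x36 idx=14 entry=0x3A007 [P=1 RW=1 US=1 PS=0]
  L1: frame=0x3A idx=11 entry=0x3D007 [P=1 RW=1 US=1 PS=0]
  ✓ 0x3DB12  — 2 lookups
#1 VA=0x3C1BB7C (r,user):
  L0: frame=0x36 idx=30 entry=0x41007 [P=1 RW=1 US=1 PS=0]
  L1: frame=0x41 idx=27 entry=0x44007 [P=1 RW=1 US=1 PS=0]
  ✓ 0x44B7C  — 2 lookups
#2 VA=0x1812520 (r,user):
  L0: frame=0x36 idx=12 entry=0x48007 [P=1 RW=1 US=1 PS=0]
  L1: frame=0x48 idx=18 entry=0x4B007 [P=1 RW=1 US=1 PS=0]
  ✓ 0x4B520  — 2 lookups
#3 VA=0x220D995 (r,user):
  L0: frame=0x36 idx=17 entry=0x4E007 [P=1 RW=1 US=1 PS=0]
  L1: frame=0x4E idx=13 entry=0x50003 [P=1 RW=1 US=0 PS=0]
  ⇒ fault: PROTECTION_VIOLATION  — 2 lookups

Access #1 fault: NONE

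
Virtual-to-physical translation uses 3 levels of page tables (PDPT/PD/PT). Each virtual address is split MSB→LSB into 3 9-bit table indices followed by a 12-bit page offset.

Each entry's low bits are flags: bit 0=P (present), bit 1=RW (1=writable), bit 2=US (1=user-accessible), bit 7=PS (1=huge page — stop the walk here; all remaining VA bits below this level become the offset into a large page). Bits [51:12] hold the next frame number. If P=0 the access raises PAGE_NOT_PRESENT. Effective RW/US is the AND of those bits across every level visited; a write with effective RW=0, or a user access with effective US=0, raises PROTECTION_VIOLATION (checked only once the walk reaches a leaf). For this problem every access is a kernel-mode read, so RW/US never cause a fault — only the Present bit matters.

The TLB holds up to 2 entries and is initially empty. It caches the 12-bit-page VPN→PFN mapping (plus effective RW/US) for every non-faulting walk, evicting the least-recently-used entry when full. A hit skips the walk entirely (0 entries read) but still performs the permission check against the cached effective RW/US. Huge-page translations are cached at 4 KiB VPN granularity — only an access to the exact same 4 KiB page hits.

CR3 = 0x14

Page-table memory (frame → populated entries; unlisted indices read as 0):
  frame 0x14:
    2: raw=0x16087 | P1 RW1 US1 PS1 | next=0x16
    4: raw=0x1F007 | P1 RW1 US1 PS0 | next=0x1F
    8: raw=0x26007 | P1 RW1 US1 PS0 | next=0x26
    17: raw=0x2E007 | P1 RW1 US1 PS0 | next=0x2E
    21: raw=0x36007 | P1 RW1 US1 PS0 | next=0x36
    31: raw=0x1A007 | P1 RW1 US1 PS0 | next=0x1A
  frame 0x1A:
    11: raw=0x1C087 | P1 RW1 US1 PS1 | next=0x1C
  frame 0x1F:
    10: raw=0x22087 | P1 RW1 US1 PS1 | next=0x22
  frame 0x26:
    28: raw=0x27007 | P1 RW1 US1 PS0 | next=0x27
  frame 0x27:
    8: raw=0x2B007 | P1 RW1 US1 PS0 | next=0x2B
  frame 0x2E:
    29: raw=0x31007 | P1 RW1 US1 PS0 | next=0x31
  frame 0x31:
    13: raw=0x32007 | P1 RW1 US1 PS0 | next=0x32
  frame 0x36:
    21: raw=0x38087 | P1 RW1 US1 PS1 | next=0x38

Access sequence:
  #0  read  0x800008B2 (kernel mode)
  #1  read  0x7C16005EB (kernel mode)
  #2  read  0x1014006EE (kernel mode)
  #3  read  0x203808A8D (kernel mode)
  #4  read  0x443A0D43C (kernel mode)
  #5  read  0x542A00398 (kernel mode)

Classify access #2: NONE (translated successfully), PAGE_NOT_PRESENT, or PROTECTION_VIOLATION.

Trace:
#0 VA=0x800008B2 (r,kernel):
  lvl0: tbl 0x14, slot 2 ⇒ 0x16087 (P1/RW1/US1/PS1)
  ✓ 0x168B2 (huge @L0)  — 1 lookups
#1 VA=0x7C16005EB (r,kernel):
  lvl0: tbl 0x14, slot 31 ⇒ 0x1A007 (P1/RW1/US1/PS0)
  lvl1: tbl 0x1A, slot 11 ⇒ 0x1C087 (P1/RW1/US1/PS1)
  ✓ 0x1C5EB (huge @L1)  — 2 lookups
#2 VA=0x1014006EE (r,kernel):
  lvl0: tbl 0x14, slot 4 ⇒ 0x1F007 (P1/RW1/US1/PS0)
  lvl1: tbl 0x1F, slot 10 ⇒ 0x22087 (P1/RW1/US1/PS1)
  ✓ 0x226EE (huge @L1)  — 2 lookups
#3 VA=0x203808A8D (r,kernel):
  lvl0: tbl 0x14, slot 8 ⇒ 0x26007 (P1/RW1/US1/PS0)
  lvl1: tbl 0x26, slot 28 ⇒ 0x27007 (P1/RW1/US1/PS0)
  lvl2: tbl 0x27, slot 8 ⇒ 0x2B007 (P1/RW1/US1/PS0)
  ✓ 0x2BA8D  — 3 lookups
#4 VA=0x443A0D43C (r,kernel):
  lvl0: tbl 0x14, slot 17 ⇒ 0x2E007 (P1/RW1/US1/PS0)
  lvl1: tbl 0x2E, slot 29 ⇒ 0x31007 (P1/RW1/US1/PS0)
  lvl2: tbl 0x31, slot 13 ⇒ 0x32007 (P1/RW1/US1/PS0)
  ✓ 0x3243C  — 3 lookups
#5 VA=0x542A00398 (r,kernel):
  lvl0: tbl 0x14, slot 21 ⇒ 0x36007 (P1/RW1/US1/PS0)
  lvl1: tbl 0x36, slot 21 ⇒ 0x38087 (P1/RW1/US1/PS1)
  ✓ 0x38398 (huge @L1)  — 2 lookups

Access #2 fault: NONE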